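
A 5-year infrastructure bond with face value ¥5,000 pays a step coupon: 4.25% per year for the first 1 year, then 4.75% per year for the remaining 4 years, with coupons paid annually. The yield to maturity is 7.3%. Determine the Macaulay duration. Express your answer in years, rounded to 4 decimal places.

Periodic yield y = 0.073. Discount each cash flow and weight by its year:
  t   CF        PV=CF/(1+0.073)^t    t·PV
  1       212.50       198.0429       198.0429
  2       237.50       206.2833       412.5667
  3       237.50       192.2492       576.7475
  4       237.50       179.1698       716.6791
  5     5,237.50     3,682.3531    18,411.7653
  Σ                  4,458.0982    20,315.8014
Price P = Σ PV = 4,458.0982.
Macaulay duration = Σ(t·PV) / P = 20,315.8014 / 4,458.0982 = 4.55706 years.

4.5571 years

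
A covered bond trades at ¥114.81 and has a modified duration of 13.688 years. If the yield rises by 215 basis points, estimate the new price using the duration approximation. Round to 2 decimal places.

¥81.02

Duration approximation: ΔP/P ≈ -D_mod · Δy = -13.688 × (+0.0215) = -0.294292.
New price ≈ 114.81 × (1 - 0.294292) = 81.02233548.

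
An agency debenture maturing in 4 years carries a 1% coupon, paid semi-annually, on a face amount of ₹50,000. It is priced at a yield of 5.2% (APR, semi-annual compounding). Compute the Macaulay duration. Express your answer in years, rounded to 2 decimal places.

3.92 years

Periodic yield y = 0.026. Discount each cash flow and weight by its period:
  t   CF        PV=CF/(1+0.026)^t    t·PV
  1       250.00       243.6647       243.6647
  2       250.00       237.4900       474.9800
  3       250.00       231.4717       694.4151
  4       250.00       225.6060       902.4238
  5       250.00       219.8888     1,099.4442
  6       250.00       214.3166     1,285.8997
  7       250.00       208.8856     1,462.1991
  8    50,250.00    40,922.0310   327,376.2479
  Σ                 42,503.3544   333,539.2746
Price P = Σ PV = 42,503.3544.
Macaulay duration = Σ(t·PV) / P = 333,539.2746 / 42,503.3544 = 7.84736 half-year periods.
In years: 7.84736 / 2 = 3.92368 years.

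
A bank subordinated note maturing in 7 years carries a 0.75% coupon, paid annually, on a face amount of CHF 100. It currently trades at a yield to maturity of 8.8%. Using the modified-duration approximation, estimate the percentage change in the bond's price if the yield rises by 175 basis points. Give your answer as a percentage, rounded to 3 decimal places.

Periodic yield y = 0.088. Modified duration first:
  t   CF        PV=CF/(1+0.088)^t    t·PV
  1         0.75         0.6893         0.6893
  2         0.75         0.6336         1.2672
  3         0.75         0.5823         1.7470
  4         0.75         0.5352         2.1409
  5         0.75         0.4919         2.4597
  6         0.75         0.4522         2.7129
  7       100.75        55.8268       390.7876
  Σ                     59.2114       401.8048
P = 59.2114; D_Mac = 6.78594 yrs; D_mod = 6.78594/(1+0.088) = 6.23707 yrs.
ΔP/P ≈ -D_mod · Δy = -6.23707 × (+0.0175) = -0.109149 = -10.9149%.

-10.915%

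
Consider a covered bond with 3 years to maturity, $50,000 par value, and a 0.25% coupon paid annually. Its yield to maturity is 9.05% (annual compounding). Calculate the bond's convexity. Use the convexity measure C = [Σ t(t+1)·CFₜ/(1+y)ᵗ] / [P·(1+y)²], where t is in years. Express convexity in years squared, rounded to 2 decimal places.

With y = 0.0905:
  t   CF        PV=CF/(1+0.0905)^t    t·PV        t(t+1)·PV
  1       125.00       114.6263       114.6263         229.2526
  2       125.00       105.1135       210.2271         630.6813
  3    50,125.00    38,652.4810   115,957.4431     463,829.7726
  Σ                 38,872.2209   116,282.2965     464,689.7065
P = 38,872.2209.
Convexity = Σ t(t+1)·PV / [P·(1+y)²] = 464,689.7065 / (38,872.2209 × 1.189190) = 10.05246.

10.05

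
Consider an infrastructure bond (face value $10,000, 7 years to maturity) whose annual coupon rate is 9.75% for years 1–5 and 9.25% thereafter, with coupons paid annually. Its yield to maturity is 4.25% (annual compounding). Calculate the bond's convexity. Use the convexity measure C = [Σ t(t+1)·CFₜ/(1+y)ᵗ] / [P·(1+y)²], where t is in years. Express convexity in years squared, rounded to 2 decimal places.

38.03

With y = 0.0425:
  t   CF        PV=CF/(1+0.0425)^t    t·PV        t(t+1)·PV
  1       975.00       935.2518       935.2518       1,870.5036
  2       975.00       897.1240     1,794.2481       5,382.7442
  3       975.00       860.5506     2,581.6519      10,326.6075
  4       975.00       825.4682     3,301.8729      16,509.3645
  5       975.00       791.8160     3,959.0802      23,754.4813
  6       925.00       720.5852     4,323.5113      30,264.5793
  7    10,925.00     8,163.7369    57,146.1583     457,169.2667
  Σ                 13,194.5328    74,041.7745     545,277.5471
P = 13,194.5328.
Convexity = Σ t(t+1)·PV / [P·(1+y)²] = 545,277.5471 / (13,194.5328 × 1.086806) = 38.02520.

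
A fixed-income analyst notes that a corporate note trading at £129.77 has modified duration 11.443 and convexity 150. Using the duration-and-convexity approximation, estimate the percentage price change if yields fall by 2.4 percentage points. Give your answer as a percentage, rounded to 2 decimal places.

Duration effect: -D_mod·Δy = -11.443 × (-0.024) = +0.274632
Convexity effect: ½·C·(Δy)² = 0.5 × 150 × (-0.024)² = +0.0432000
ΔP/P ≈ +0.274632 + 0.0432000 = +0.317832
= +31.7832%.

+31.78%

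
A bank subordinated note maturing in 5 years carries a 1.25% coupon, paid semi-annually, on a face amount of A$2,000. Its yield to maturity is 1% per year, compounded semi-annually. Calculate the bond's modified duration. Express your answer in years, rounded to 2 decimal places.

4.84 years

Periodic yield y = 0.005. First find Macaulay duration:
  t   CF        PV=CF/(1+0.005)^t    t·PV
  1        12.50        12.4378        12.4378
  2        12.50        12.3759        24.7519
  3        12.50        12.3144        36.9431
  4        12.50        12.2531        49.0124
  5        12.50        12.1921        60.9607
  6        12.50        12.1315        72.7889
  7        12.50        12.0711        84.4978
  8        12.50        12.0111        96.0885
  9        12.50        11.9513       107.5618
  10    2,012.50     1,914.5877    19,145.8773
  Σ                  2,024.3260    19,690.9201
P = 2,024.3260; Macaulay duration = 19,690.9201 / 2,024.3260 = 9.72715 half-year periods = 4.86357 years.
Modified duration = D_Mac / (1 + y) = 4.86357 / 1.005 = 4.83938 years.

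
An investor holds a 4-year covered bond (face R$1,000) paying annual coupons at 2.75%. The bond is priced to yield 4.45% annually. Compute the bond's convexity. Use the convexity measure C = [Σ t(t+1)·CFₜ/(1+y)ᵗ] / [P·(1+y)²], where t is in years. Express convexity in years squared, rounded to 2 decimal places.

17.34

With y = 0.0445:
  t   CF        PV=CF/(1+0.0445)^t    t·PV        t(t+1)·PV
  1        27.50        26.3284        26.3284          52.6568
  2        27.50        25.2067        50.4134         151.2401
  3        27.50        24.1328        72.3983         289.5934
  4     1,027.50       863.2728     3,453.0912      17,265.4558
  Σ                    938.9406     3,602.2313      17,758.9461
P = 938.9406.
Convexity = Σ t(t+1)·PV / [P·(1+y)²] = 17,758.9461 / (938.9406 × 1.090980) = 17.33653.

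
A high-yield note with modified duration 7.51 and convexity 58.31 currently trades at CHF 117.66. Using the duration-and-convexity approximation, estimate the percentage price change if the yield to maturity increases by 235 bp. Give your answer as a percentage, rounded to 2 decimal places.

-16.04%

Duration effect: -D_mod·Δy = -7.51 × (+0.0235) = -0.176485
Convexity effect: ½·C·(Δy)² = 0.5 × 58.31 × (0.0235)² = +0.01610084875
ΔP/P ≈ -0.176485 + 0.01610084875 = -0.16038415125
= -16.038415125%.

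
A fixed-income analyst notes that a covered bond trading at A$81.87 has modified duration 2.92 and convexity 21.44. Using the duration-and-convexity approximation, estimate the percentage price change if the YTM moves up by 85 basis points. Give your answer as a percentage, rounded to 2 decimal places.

-2.40%

Duration effect: -D_mod·Δy = -2.92 × (+0.0085) = -0.024820
Convexity effect: ½·C·(Δy)² = 0.5 × 21.44 × (0.0085)² = +0.00077452
ΔP/P ≈ -0.024820 + 0.00077452 = -0.02404548
= -2.404548%.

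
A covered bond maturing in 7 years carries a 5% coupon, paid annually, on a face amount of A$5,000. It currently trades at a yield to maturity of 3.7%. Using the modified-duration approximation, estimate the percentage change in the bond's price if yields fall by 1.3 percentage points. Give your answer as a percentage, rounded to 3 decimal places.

+7.666%

Periodic yield y = 0.037. Modified duration first:
  t   CF        PV=CF/(1+0.037)^t    t·PV
  1       250.00       241.0800       241.0800
  2       250.00       232.4783       464.9567
  3       250.00       224.1835       672.5506
  4       250.00       216.1847       864.7389
  5       250.00       208.4713     1,042.3564
  6       250.00       201.0331     1,206.1983
  7     5,250.00     4,071.0647    28,497.4532
  Σ                  5,394.4957    32,989.3341
P = 5,394.4957; D_Mac = 6.11537 yrs; D_mod = 6.11537/(1+0.037) = 5.89717 yrs.
ΔP/P ≈ -D_mod · Δy = -5.89717 × (-0.013) = +0.076663 = +7.6663%.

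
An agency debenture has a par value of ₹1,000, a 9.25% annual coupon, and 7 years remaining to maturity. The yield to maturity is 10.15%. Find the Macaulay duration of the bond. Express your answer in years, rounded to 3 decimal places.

5.415 years

Periodic yield y = 0.1015. Discount each cash flow and weight by its year:
  t   CF        PV=CF/(1+0.1015)^t    t·PV
  1        92.50        83.9764        83.9764
  2        92.50        76.2382       152.4764
  3        92.50        69.2131       207.6393
  4        92.50        62.8353       251.3412
  5        92.50        57.0452       285.2261
  6        92.50        51.7887       310.7320
  7     1,092.50       555.3029     3,887.1202
  Σ                    956.3998     5,178.5116
Price P = Σ PV = 956.3998.
Macaulay duration = Σ(t·PV) / P = 5,178.5116 / 956.3998 = 5.41459 years.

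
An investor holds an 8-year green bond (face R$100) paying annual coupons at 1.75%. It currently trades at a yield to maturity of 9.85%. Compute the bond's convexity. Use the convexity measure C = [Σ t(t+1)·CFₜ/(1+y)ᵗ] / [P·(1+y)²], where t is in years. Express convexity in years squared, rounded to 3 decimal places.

53.230

With y = 0.0985:
  t   CF        PV=CF/(1+0.0985)^t    t·PV        t(t+1)·PV
  1         1.75         1.5931         1.5931           3.1862
  2         1.75         1.4502         2.9005           8.7014
  3         1.75         1.3202         3.9606          15.8423
  4         1.75         1.2018         4.8073          24.0363
  5         1.75         1.0941         5.4703          32.8215
  6         1.75         0.9960         5.9757          41.8299
  7         1.75         0.9066         6.3465          50.7722
  8       101.75        47.9881       383.9051       3,455.1462
  Σ                     56.5501       414.9590       3,632.3360
P = 56.5501.
Convexity = Σ t(t+1)·PV / [P·(1+y)²] = 3,632.3360 / (56.5501 × 1.206702) = 53.22950.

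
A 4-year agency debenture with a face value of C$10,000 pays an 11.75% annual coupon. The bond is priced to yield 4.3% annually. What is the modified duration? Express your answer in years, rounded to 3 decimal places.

Periodic yield y = 0.043. First find Macaulay duration:
  t   CF        PV=CF/(1+0.043)^t    t·PV
  1     1,175.00     1,126.5580     1,126.5580
  2     1,175.00     1,080.1131     2,160.2263
  3     1,175.00     1,035.5831     3,106.7492
  4    11,175.00     9,443.0067    37,772.0268
  Σ                 12,685.2609    44,165.5603
P = 12,685.2609; Macaulay duration = 44,165.5603 / 12,685.2609 = 3.48164 years.
Modified duration = D_Mac / (1 + y) = 3.48164 / 1.043 = 3.33811 years.

3.338 years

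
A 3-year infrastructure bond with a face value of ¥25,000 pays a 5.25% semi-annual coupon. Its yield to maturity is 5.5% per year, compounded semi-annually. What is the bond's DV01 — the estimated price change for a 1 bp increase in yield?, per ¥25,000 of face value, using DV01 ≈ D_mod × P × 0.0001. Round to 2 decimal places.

¥6.80

Periodic yield y = 0.0275.
  t   CF        PV=CF/(1+0.0275)^t    t·PV
  1       656.25       638.6861       638.6861
  2       656.25       621.5923     1,243.1847
  3       656.25       604.9561     1,814.8682
  4       656.25       588.7650     2,355.0601
  5       656.25       573.0073     2,865.0366
  6    25,656.25    21,802.2942   130,813.7651
  Σ                 24,829.3010   139,730.6007
P = 24,829.3010; D_Mac = 5.62765 half-year periods = 2.81382 yrs; D_mod = 2.73852 yrs.
DV01 ≈ 2.73852 × 24,829.3010 × 0.0001 = 6.799543.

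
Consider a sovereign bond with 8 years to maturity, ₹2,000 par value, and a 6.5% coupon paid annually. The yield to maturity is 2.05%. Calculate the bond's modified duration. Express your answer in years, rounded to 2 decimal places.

6.57 years

Periodic yield y = 0.0205. First find Macaulay duration:
  t   CF        PV=CF/(1+0.0205)^t    t·PV
  1       130.00       127.3885       127.3885
  2       130.00       124.8295       249.6591
  3       130.00       122.3219       366.9658
  4       130.00       119.8647       479.4588
  5       130.00       117.4568       587.2842
  6       130.00       115.0973       690.5841
  7       130.00       112.7852       789.4967
  8     2,130.00     1,810.8210    14,486.5683
  Σ                  2,650.5652    17,777.4055
P = 2,650.5652; Macaulay duration = 17,777.4055 / 2,650.5652 = 6.70702 years.
Modified duration = D_Mac / (1 + y) = 6.70702 / 1.0205 = 6.57229 years.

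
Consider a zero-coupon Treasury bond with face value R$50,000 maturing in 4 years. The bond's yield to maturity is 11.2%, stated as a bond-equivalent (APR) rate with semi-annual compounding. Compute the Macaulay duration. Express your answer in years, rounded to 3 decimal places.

A zero-coupon bond has a single cash flow at maturity, so its Macaulay duration equals its maturity: 4 years.
(Equivalently: 8 semi-annual periods ÷ 2 = 4 years.)

4.000 years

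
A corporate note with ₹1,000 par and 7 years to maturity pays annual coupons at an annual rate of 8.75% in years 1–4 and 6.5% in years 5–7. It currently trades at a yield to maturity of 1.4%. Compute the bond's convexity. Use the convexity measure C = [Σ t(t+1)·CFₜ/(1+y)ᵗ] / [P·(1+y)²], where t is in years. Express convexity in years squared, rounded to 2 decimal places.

With y = 0.014:
  t   CF        PV=CF/(1+0.014)^t    t·PV        t(t+1)·PV
  1        87.50        86.2919        86.2919         172.5838
  2        87.50        85.1005       170.2010         510.6030
  3        87.50        83.9255       251.7766       1,007.1066
  4        87.50        82.7668       331.0673       1,655.3363
  5        65.00        60.6350       303.1751       1,819.0508
  6        65.00        59.7979       358.7871       2,511.5100
  7     1,065.00       966.2376     6,763.6630      54,109.3043
  Σ                  1,424.7552     8,264.9621      61,785.4948
P = 1,424.7552.
Convexity = Σ t(t+1)·PV / [P·(1+y)²] = 61,785.4948 / (1,424.7552 × 1.028196) = 42.17648.

42.18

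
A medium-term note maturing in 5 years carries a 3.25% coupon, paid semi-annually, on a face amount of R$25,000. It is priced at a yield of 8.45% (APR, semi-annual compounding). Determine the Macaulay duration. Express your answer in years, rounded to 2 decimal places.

Periodic yield y = 0.04225. Discount each cash flow and weight by its period:
  t   CF        PV=CF/(1+0.04225)^t    t·PV
  1       406.25       389.7817       389.7817
  2       406.25       373.9810       747.9620
  3       406.25       358.8208     1,076.4625
  4       406.25       344.2752     1,377.1009
  5       406.25       330.3192     1,651.5961
  6       406.25       316.9290     1,901.5739
  7       406.25       304.0815     2,128.5707
  8       406.25       291.7549     2,334.0391
  9       406.25       279.9279     2,519.3514
  10   25,406.25    16,796.6058   167,966.0578
  Σ                 19,786.4771   182,092.4962
Price P = Σ PV = 19,786.4771.
Macaulay duration = Σ(t·PV) / P = 182,092.4962 / 19,786.4771 = 9.20288 half-year periods.
In years: 9.20288 / 2 = 4.60144 years.

4.60 years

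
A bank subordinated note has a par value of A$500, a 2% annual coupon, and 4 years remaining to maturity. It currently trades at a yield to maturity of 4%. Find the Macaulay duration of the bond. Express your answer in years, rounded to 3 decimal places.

3.879 years

Periodic yield y = 0.04. Discount each cash flow and weight by its year:
  t   CF        PV=CF/(1+0.04)^t    t·PV
  1        10.00         9.6154         9.6154
  2        10.00         9.2456        18.4911
  3        10.00         8.8900        26.6699
  4       510.00       435.9501     1,743.8005
  Σ                    463.7010     1,798.5769
Price P = Σ PV = 463.7010.
Macaulay duration = Σ(t·PV) / P = 1,798.5769 / 463.7010 = 3.87874 years.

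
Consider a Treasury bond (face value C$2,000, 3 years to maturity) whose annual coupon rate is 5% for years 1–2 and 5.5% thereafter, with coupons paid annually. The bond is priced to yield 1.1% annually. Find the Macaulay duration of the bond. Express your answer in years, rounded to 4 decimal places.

2.8679 years

Periodic yield y = 0.011. Discount each cash flow and weight by its year:
  t   CF        PV=CF/(1+0.011)^t    t·PV
  1       100.00        98.9120        98.9120
  2       100.00        97.8358       195.6715
  3     2,110.00     2,041.8742     6,125.6227
  Σ                  2,238.6220     6,420.2062
Price P = Σ PV = 2,238.6220.
Macaulay duration = Σ(t·PV) / P = 6,420.2062 / 2,238.6220 = 2.86793 years.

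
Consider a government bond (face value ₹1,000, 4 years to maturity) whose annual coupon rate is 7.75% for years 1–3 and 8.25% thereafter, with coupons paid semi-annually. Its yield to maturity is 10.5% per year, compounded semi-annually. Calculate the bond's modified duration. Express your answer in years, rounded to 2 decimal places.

3.31 years

Periodic yield y = 0.0525. First find Macaulay duration:
  t   CF        PV=CF/(1+0.0525)^t    t·PV
  1        38.75        36.8171        36.8171
  2        38.75        34.9806        69.9612
  3        38.75        33.2357        99.7072
  4        38.75        31.5779       126.3116
  5        38.75        30.0028       150.0138
  6        38.75        28.5062       171.0371
  7        41.25        28.8316       201.8214
  8     1,041.25       691.4777     5,531.8216
  Σ                    915.4296     6,387.4911
P = 915.4296; Macaulay duration = 6,387.4911 / 915.4296 = 6.97759 half-year periods = 3.48879 years.
Modified duration = D_Mac / (1 + y) = 3.48879 / 1.0525 = 3.31477 years.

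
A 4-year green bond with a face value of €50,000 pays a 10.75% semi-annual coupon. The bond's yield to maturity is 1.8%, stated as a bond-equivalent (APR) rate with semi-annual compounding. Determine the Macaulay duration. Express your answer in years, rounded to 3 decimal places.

3.455 years

Periodic yield y = 0.009. Discount each cash flow and weight by its period:
  t   CF        PV=CF/(1+0.009)^t    t·PV
  1     2,687.50     2,663.5282     2,663.5282
  2     2,687.50     2,639.7703     5,279.5406
  3     2,687.50     2,616.2243     7,848.6729
  4     2,687.50     2,592.8883    10,371.5532
  5     2,687.50     2,569.7605    12,848.8023
  6     2,687.50     2,546.8389    15,281.0334
  7     2,687.50     2,524.1218    17,668.8527
  8    52,687.50    49,043.1393   392,345.1144
  Σ                 67,196.2716   464,307.0978
Price P = Σ PV = 67,196.2716.
Macaulay duration = Σ(t·PV) / P = 464,307.0978 / 67,196.2716 = 6.90972 half-year periods.
In years: 6.90972 / 2 = 3.45486 years.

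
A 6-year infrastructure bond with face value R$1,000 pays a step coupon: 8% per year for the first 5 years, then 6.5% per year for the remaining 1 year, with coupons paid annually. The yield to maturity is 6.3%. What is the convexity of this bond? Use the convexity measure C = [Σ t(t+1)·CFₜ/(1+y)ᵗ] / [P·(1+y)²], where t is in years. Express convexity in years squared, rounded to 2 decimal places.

29.21

With y = 0.063:
  t   CF        PV=CF/(1+0.063)^t    t·PV        t(t+1)·PV
  1        80.00        75.2587        75.2587         150.5174
  2        80.00        70.7984       141.5968         424.7904
  3        80.00        66.6024       199.8073         799.2294
  4        80.00        62.6552       250.6207       1,253.1034
  5        80.00        58.9418       294.7092       1,768.2551
  6     1,065.00       738.1592     4,428.9550      31,002.6852
  Σ                  1,072.4157     5,390.9478      35,398.5810
P = 1,072.4157.
Convexity = Σ t(t+1)·PV / [P·(1+y)²] = 35,398.5810 / (1,072.4157 × 1.129969) = 29.21165.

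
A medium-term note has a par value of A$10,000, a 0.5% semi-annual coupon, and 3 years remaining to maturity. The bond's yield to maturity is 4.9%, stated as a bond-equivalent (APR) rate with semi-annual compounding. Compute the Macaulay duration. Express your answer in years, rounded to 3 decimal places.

2.980 years

Periodic yield y = 0.0245. Discount each cash flow and weight by its period:
  t   CF        PV=CF/(1+0.0245)^t    t·PV
  1        25.00        24.4021        24.4021
  2        25.00        23.8186        47.6372
  3        25.00        23.2490        69.7470
  4        25.00        22.6930        90.7721
  5        25.00        22.1503       110.7516
  6    10,025.00     8,669.8704    52,019.2223
  Σ                  8,786.1835    52,362.5323
Price P = Σ PV = 8,786.1835.
Macaulay duration = Σ(t·PV) / P = 52,362.5323 / 8,786.1835 = 5.95964 half-year periods.
In years: 5.95964 / 2 = 2.97982 years.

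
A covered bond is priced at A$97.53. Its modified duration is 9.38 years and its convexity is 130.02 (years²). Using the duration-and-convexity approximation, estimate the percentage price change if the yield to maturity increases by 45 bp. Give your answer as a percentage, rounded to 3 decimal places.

-4.089%

Duration effect: -D_mod·Δy = -9.38 × (+0.0045) = -0.042210
Convexity effect: ½·C·(Δy)² = 0.5 × 130.02 × (0.0045)² = +0.0013164525
ΔP/P ≈ -0.042210 + 0.0013164525 = -0.0408935475
= -4.08935475%.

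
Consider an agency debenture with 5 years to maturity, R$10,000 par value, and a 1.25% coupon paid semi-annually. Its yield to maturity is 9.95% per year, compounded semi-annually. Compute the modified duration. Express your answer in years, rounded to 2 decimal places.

4.59 years

Periodic yield y = 0.04975. First find Macaulay duration:
  t   CF        PV=CF/(1+0.04975)^t    t·PV
  1        62.50        59.5380        59.5380
  2        62.50        56.7163       113.4327
  3        62.50        54.0284       162.0853
  4        62.50        51.4679       205.8716
  5        62.50        49.0287       245.1436
  6        62.50        46.7051       280.2309
  7        62.50        44.4917       311.4418
  8        62.50        42.3831       339.0650
  9        62.50        40.3745       363.3704
  10   10,062.50     6,192.2297    61,922.2973
  Σ                  6,636.9636    64,002.4766
P = 6,636.9636; Macaulay duration = 64,002.4766 / 6,636.9636 = 9.64334 half-year periods = 4.82167 years.
Modified duration = D_Mac / (1 + y) = 4.82167 / 1.04975 = 4.59316 years.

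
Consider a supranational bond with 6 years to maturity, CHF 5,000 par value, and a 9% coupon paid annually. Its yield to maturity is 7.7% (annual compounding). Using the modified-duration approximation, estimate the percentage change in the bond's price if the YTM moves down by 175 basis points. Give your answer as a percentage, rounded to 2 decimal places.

Periodic yield y = 0.077. Modified duration first:
  t   CF        PV=CF/(1+0.077)^t    t·PV
  1       450.00       417.8273       417.8273
  2       450.00       387.9548       775.9096
  3       450.00       360.2180     1,080.6540
  4       450.00       334.4642     1,337.8570
  5       450.00       310.5518     1,552.7588
  6     5,450.00     3,492.2255    20,953.3532
  Σ                  5,303.2416    26,118.3598
P = 5,303.2416; D_Mac = 4.92498 yrs; D_mod = 4.92498/(1+0.077) = 4.57287 yrs.
ΔP/P ≈ -D_mod · Δy = -4.57287 × (-0.0175) = +0.080025 = +8.0025%.

+8.00%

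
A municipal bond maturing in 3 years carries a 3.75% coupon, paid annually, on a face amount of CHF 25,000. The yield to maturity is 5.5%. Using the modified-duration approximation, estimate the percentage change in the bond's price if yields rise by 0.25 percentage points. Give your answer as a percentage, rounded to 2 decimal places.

-0.68%

Periodic yield y = 0.055. Modified duration first:
  t   CF        PV=CF/(1+0.055)^t    t·PV
  1       937.50       888.6256       888.6256
  2       937.50       842.2991     1,684.5983
  3    25,937.50    22,088.7294    66,266.1882
  Σ                 23,819.6541    68,839.4121
P = 23,819.6541; D_Mac = 2.89003 yrs; D_mod = 2.89003/(1+0.055) = 2.73936 yrs.
ΔP/P ≈ -D_mod · Δy = -2.73936 × (+0.0025) = -0.006848 = -0.6848%.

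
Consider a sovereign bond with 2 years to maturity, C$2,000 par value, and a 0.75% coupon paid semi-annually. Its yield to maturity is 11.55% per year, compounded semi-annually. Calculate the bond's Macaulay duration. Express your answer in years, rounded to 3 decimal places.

1.987 years

Periodic yield y = 0.05775. Discount each cash flow and weight by its period:
  t   CF        PV=CF/(1+0.05775)^t    t·PV
  1         7.50         7.0905         7.0905
  2         7.50         6.7034        13.4068
  3         7.50         6.3374        19.0122
  4     2,007.50     1,603.7011     6,414.8043
  Σ                  1,623.8324     6,454.3138
Price P = Σ PV = 1,623.8324.
Macaulay duration = Σ(t·PV) / P = 6,454.3138 / 1,623.8324 = 3.97474 half-year periods.
In years: 3.97474 / 2 = 1.98737 years.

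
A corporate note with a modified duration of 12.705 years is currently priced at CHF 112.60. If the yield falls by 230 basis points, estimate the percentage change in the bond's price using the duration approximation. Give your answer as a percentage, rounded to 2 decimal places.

+29.22%

Duration approximation: ΔP/P ≈ -D_mod · Δy = -12.705 × (-0.023) = +0.292215.
As a percentage: +29.2215%.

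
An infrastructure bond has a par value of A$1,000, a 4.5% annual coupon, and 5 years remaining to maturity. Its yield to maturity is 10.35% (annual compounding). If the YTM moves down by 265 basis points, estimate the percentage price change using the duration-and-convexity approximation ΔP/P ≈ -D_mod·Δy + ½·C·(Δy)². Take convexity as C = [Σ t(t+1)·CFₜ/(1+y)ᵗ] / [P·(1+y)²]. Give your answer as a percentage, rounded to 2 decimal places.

With y = 0.1035:
  t   CF        PV=CF/(1+0.1035)^t    t·PV        t(t+1)·PV
  1        45.00        40.7793        40.7793          81.5587
  2        45.00        36.9545        73.9091         221.7273
  3        45.00        33.4885       100.4655         401.8618
  4        45.00        30.3475       121.3901         606.9503
  5     1,045.00       638.6378     3,193.1889      19,159.1332
  Σ                    780.2077     3,529.7328      20,471.2313
P = 780.2077; D_Mac = 4.52409 yrs; D_mod = 4.09977 yrs; C = 21.54711.
Duration effect: -4.09977 × (-0.0265) = +0.108644
Convexity effect: 0.5 × 21.54711 × (-0.0265)² = +0.0075657
ΔP/P ≈ +0.108644 + 0.0075657 = +0.116210 = +11.6210%.

+11.62%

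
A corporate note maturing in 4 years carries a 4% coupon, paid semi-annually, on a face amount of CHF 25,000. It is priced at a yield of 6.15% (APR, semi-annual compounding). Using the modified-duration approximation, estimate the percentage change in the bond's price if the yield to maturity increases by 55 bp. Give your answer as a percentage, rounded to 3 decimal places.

-1.987%

Periodic yield y = 0.03075. Modified duration first:
  t   CF        PV=CF/(1+0.03075)^t    t·PV
  1       500.00       485.0837       485.0837
  2       500.00       470.6123       941.2247
  3       500.00       456.5727     1,369.7182
  4       500.00       442.9520     1,771.8079
  5       500.00       429.7375     2,148.6877
  6       500.00       416.9173     2,501.5040
  7       500.00       404.4796     2,831.3571
  8    25,500.00    20,013.0570   160,104.4561
  Σ                 23,119.4122   172,153.8392
P = 23,119.4122; D_Mac = 7.44629 half-year periods = 3.72314 yrs; D_mod = 3.72314/(1+0.03075) = 3.61207 yrs.
ΔP/P ≈ -D_mod · Δy = -3.61207 × (+0.0055) = -0.019866 = -1.9866%.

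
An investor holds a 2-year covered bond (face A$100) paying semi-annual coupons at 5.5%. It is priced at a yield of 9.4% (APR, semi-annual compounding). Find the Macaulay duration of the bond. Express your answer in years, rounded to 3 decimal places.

Periodic yield y = 0.047. Discount each cash flow and weight by its period:
  t   CF        PV=CF/(1+0.047)^t    t·PV
  1         2.75         2.6266         2.6266
  2         2.75         2.5086         5.0173
  3         2.75         2.3960         7.1881
  4       102.75        85.5057       342.0228
  Σ                     93.0369       356.8548
Price P = Σ PV = 93.0369.
Macaulay duration = Σ(t·PV) / P = 356.8548 / 93.0369 = 3.83562 half-year periods.
In years: 3.83562 / 2 = 1.91781 years.

1.918 years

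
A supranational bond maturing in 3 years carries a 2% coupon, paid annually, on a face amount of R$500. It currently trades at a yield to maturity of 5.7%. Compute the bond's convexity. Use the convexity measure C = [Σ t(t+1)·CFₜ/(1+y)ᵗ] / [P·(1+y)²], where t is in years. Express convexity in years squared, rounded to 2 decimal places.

With y = 0.057:
  t   CF        PV=CF/(1+0.057)^t    t·PV        t(t+1)·PV
  1        10.00         9.4607         9.4607          18.9215
  2        10.00         8.9506        17.9011          53.7033
  3       510.00       431.8622     1,295.5867       5,182.3467
  Σ                    450.2735     1,322.9485       5,254.9715
P = 450.2735.
Convexity = Σ t(t+1)·PV / [P·(1+y)²] = 5,254.9715 / (450.2735 × 1.117249) = 10.44585.

10.45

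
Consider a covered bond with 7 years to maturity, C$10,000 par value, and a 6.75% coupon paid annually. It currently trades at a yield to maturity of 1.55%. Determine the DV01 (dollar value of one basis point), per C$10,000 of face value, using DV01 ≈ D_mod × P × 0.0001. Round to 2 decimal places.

Periodic yield y = 0.0155.
  t   CF        PV=CF/(1+0.0155)^t    t·PV
  1       675.00       664.6972       664.6972
  2       675.00       654.5516     1,309.1033
  3       675.00       644.5609     1,933.6828
  4       675.00       634.7227     2,538.8910
  5       675.00       625.0347     3,125.1735
  6       675.00       615.4945     3,692.9673
  7    10,675.00     9,585.3591    67,097.5140
  Σ                 13,424.4209    80,362.0291
P = 13,424.4209; D_Mac = 5.98626 yrs; D_mod = 5.89489 yrs.
DV01 ≈ 5.89489 × 13,424.4209 × 0.0001 = 7.913543.

C$7.91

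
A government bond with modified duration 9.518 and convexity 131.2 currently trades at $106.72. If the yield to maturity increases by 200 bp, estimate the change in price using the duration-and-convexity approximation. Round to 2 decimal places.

Duration effect: -D_mod·Δy = -9.518 × (+0.02) = -0.190360
Convexity effect: ½·C·(Δy)² = 0.5 × 131.2 × (0.02)² = +0.0262400
ΔP/P ≈ -0.190360 + 0.0262400 = -0.164120
ΔP ≈ 106.72 × (-0.164120) = -17.5148864.

-$17.51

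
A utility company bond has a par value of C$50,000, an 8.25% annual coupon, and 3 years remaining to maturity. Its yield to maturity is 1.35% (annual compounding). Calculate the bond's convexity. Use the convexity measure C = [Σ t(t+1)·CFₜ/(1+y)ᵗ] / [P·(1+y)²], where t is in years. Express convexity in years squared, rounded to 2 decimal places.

10.63

With y = 0.0135:
  t   CF        PV=CF/(1+0.0135)^t    t·PV        t(t+1)·PV
  1     4,125.00     4,070.0543     4,070.0543       8,140.1085
  2     4,125.00     4,015.8404     8,031.6808      24,095.0425
  3    54,125.00    51,990.8180   155,972.4539     623,889.8157
  Σ                 60,076.7127   168,074.1890     656,124.9668
P = 60,076.7127.
Convexity = Σ t(t+1)·PV / [P·(1+y)²] = 656,124.9668 / (60,076.7127 × 1.027182) = 10.63244.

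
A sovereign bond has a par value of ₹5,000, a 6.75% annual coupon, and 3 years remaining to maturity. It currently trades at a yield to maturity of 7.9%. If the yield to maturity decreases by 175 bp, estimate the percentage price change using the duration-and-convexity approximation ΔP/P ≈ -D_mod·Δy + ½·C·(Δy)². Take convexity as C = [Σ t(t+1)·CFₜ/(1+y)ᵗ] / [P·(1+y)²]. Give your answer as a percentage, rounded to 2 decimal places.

+4.70%

With y = 0.079:
  t   CF        PV=CF/(1+0.079)^t    t·PV        t(t+1)·PV
  1       337.50       312.7896       312.7896         625.5792
  2       337.50       289.8884       579.7769       1,739.3306
  3     5,337.50     4,248.8711    12,746.6132      50,986.4530
  Σ                  4,851.5491    13,639.1797      53,351.3628
P = 4,851.5491; D_Mac = 2.81130 yrs; D_mod = 2.60547 yrs; C = 9.44544.
Duration effect: -2.60547 × (-0.0175) = +0.045596
Convexity effect: 0.5 × 9.44544 × (-0.0175)² = +0.0014463
ΔP/P ≈ +0.045596 + 0.0014463 = +0.047042 = +4.7042%.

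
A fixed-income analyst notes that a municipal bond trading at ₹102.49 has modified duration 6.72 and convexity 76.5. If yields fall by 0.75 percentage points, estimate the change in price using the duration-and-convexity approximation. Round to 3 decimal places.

+₹5.386

Duration effect: -D_mod·Δy = -6.72 × (-0.0075) = +0.050400
Convexity effect: ½·C·(Δy)² = 0.5 × 76.5 × (-0.0075)² = +0.0021515625
ΔP/P ≈ +0.050400 + 0.0021515625 = +0.0525515625
ΔP ≈ 102.49 × (+0.0525515625) = +5.386009640625.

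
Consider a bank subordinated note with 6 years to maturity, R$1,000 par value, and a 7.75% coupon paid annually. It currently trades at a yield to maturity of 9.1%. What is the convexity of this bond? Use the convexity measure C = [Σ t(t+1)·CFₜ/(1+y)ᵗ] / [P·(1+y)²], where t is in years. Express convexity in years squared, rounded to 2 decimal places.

With y = 0.091:
  t   CF        PV=CF/(1+0.091)^t    t·PV        t(t+1)·PV
  1        77.50        71.0357        71.0357         142.0715
  2        77.50        65.1107       130.2214         390.6641
  3        77.50        59.6798       179.0394         716.1578
  4        77.50        54.7019       218.8077       1,094.0387
  5        77.50        50.1393       250.6963       1,504.1779
  6     1,077.50       638.9528     3,833.7168      26,836.0175
  Σ                    939.6202     4,683.5174      30,683.1274
P = 939.6202.
Convexity = Σ t(t+1)·PV / [P·(1+y)²] = 30,683.1274 / (939.6202 × 1.190281) = 27.43455.

27.43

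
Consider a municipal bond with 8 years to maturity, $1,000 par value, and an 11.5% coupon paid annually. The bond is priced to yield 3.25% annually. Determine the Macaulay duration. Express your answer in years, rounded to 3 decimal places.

Periodic yield y = 0.0325. Discount each cash flow and weight by its year:
  t   CF        PV=CF/(1+0.0325)^t    t·PV
  1       115.00       111.3801       111.3801
  2       115.00       107.8742       215.7485
  3       115.00       104.4787       313.4360
  4       115.00       101.1900       404.7600
  5       115.00        98.0048       490.0242
  6       115.00        94.9199       569.5197
  7       115.00        91.9322       643.5251
  8     1,115.00       863.2854     6,906.2830
  Σ                  1,573.0654     9,654.6766
Price P = Σ PV = 1,573.0654.
Macaulay duration = Σ(t·PV) / P = 9,654.6766 / 1,573.0654 = 6.13749 years.

6.137 years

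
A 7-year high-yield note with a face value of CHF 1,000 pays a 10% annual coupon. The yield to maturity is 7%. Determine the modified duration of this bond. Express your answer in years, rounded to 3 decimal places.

Periodic yield y = 0.07. First find Macaulay duration:
  t   CF        PV=CF/(1+0.07)^t    t·PV
  1       100.00        93.4579        93.4579
  2       100.00        87.3439       174.6877
  3       100.00        81.6298       244.8894
  4       100.00        76.2895       305.1581
  5       100.00        71.2986       356.4931
  6       100.00        66.6342       399.8053
  7     1,100.00       685.0247     4,795.1730
  Σ                  1,161.6787     6,369.6646
P = 1,161.6787; Macaulay duration = 6,369.6646 / 1,161.6787 = 5.48316 years.
Modified duration = D_Mac / (1 + y) = 5.48316 / 1.07 = 5.12444 years.

5.124 years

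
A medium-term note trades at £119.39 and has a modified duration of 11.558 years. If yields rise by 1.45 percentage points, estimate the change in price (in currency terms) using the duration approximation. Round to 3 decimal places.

-£20.009

Duration approximation: ΔP/P ≈ -D_mod · Δy = -11.558 × (+0.0145) = -0.167591.
ΔP ≈ 119.39 × (-0.167591) = -20.00868949.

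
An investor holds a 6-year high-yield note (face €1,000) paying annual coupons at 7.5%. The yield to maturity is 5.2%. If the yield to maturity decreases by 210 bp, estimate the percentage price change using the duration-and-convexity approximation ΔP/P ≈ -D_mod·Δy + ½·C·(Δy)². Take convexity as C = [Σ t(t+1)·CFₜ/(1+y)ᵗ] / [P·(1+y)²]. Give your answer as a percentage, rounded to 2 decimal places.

With y = 0.052:
  t   CF        PV=CF/(1+0.052)^t    t·PV        t(t+1)·PV
  1        75.00        71.2928        71.2928         142.5856
  2        75.00        67.7688       135.5376         406.6128
  3        75.00        64.4190       193.2570         773.0281
  4        75.00        61.2348       244.9392       1,224.6960
  5        75.00        58.2080       291.0399       1,746.2395
  6     1,075.00       793.0746     4,758.4474      33,309.1320
  Σ                  1,115.9979     5,694.5140      37,602.2940
P = 1,115.9979; D_Mac = 5.10262 yrs; D_mod = 4.85040 yrs; C = 30.44524.
Duration effect: -4.85040 × (-0.021) = +0.101858
Convexity effect: 0.5 × 30.44524 × (-0.021)² = +0.0067132
ΔP/P ≈ +0.101858 + 0.0067132 = +0.108572 = +10.8572%.

+10.86%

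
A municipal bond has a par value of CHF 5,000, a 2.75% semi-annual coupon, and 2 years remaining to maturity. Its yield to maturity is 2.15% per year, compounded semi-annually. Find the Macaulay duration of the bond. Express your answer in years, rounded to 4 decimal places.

Periodic yield y = 0.01075. Discount each cash flow and weight by its period:
  t   CF        PV=CF/(1+0.01075)^t    t·PV
  1        68.75        68.0188        68.0188
  2        68.75        67.2954       134.5907
  3        68.75        66.5796       199.7389
  4     5,068.75     4,856.5277    19,426.1109
  Σ                  5,058.4215    19,828.4593
Price P = Σ PV = 5,058.4215.
Macaulay duration = Σ(t·PV) / P = 19,828.4593 / 5,058.4215 = 3.91989 half-year periods.
In years: 3.91989 / 2 = 1.95995 years.

1.9599 years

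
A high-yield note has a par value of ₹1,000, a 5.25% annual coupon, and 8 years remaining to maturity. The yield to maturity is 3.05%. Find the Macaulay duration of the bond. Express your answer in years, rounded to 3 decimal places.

6.835 years

Periodic yield y = 0.0305. Discount each cash flow and weight by its year:
  t   CF        PV=CF/(1+0.0305)^t    t·PV
  1        52.50        50.9461        50.9461
  2        52.50        49.4383        98.8766
  3        52.50        47.9750       143.9251
  4        52.50        46.5551       186.2204
  5        52.50        45.1772       225.8860
  6        52.50        43.8401       263.0405
  7        52.50        42.5425       297.7977
  8     1,052.50       827.6336     6,621.0691
  Σ                  1,154.1080     7,887.7616
Price P = Σ PV = 1,154.1080.
Macaulay duration = Σ(t·PV) / P = 7,887.7616 / 1,154.1080 = 6.83451 years.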